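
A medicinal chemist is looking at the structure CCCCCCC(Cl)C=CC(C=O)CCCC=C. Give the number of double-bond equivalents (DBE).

Molecular formula: C16H27ClO.
DoU = (2C + 2 + N − H − X) / 2, where X is the halogen count and O/S are ignored.
    = (2·16 + 2 + 0 − 27 − 1) / 2 = 6 / 2 = 3.

3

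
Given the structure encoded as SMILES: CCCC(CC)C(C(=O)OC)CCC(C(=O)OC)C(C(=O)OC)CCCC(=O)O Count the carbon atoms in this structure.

Count every carbon token in the SMILES (each C, including those in ring-closure positions and inside branches).
Carbon count: 21.

21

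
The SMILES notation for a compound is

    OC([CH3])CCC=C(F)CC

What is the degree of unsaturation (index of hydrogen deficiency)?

1

Molecular formula: C8H15FO.
DoU = (2C + 2 + N − H − X) / 2, where X is the halogen count and O/S are ignored.
    = (2·8 + 2 + 0 − 15 − 1) / 2 = 2 / 2 = 1.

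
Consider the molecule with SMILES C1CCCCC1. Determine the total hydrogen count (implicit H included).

Walk through each heavy atom and fill implicit hydrogens from standard valence (C 4, N 3, O 2, S 2, halogen 1):
  atom 1: C, bond orders sum to 2 (valence 4) → 2 H
  atom 2: C, bond orders sum to 2 (valence 4) → 2 H
  atom 3: C, bond orders sum to 2 (valence 4) → 2 H
  atom 4: C, bond orders sum to 2 (valence 4) → 2 H
  atom 5: C, bond orders sum to 2 (valence 4) → 2 H
  atom 6: C, bond orders sum to 2 (valence 4) → 2 H
Total hydrogens: 12.

12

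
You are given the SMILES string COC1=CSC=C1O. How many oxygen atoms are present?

2

Scan the SMILES for O atoms (remember two-letter symbols like Cl and Br are single atoms).
Oxygen count: 2.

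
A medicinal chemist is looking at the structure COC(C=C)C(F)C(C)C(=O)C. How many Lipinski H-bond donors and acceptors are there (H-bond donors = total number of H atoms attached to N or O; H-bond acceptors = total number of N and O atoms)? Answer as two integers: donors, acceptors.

Donors: find every N or O and count the H atoms it carries.
  atom 2 (O): bond orders sum to 2 → 0 H
  atom 11 (O): bond orders sum to 2 → 0 H
Lipinski HBD = 0.
Acceptors: N atoms = 0, O atoms = 2 → HBA = 2.

0, 2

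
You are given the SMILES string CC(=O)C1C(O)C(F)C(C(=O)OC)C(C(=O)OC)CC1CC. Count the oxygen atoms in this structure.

Scan the SMILES for O atoms (remember two-letter symbols like Cl and Br are single atoms).
Oxygen count: 6.

6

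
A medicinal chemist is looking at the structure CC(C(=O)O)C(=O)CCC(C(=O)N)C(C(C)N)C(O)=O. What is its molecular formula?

Walk through each heavy atom and fill implicit hydrogens from standard valence (C 4, N 3, O 2, S 2, halogen 1):
  atom 1: C, bond orders sum to 1 (valence 4) → 3 H
  atom 2: C, bond orders sum to 3 (valence 4) → 1 H
  atom 3: C, bond orders sum to 4 (valence 4) → 0 H
  atom 4: O, bond orders sum to 2 (valence 2) → 0 H
  atom 5: O, bond orders sum to 1 (valence 2) → 1 H
  atom 6: C, bond orders sum to 4 (valence 4) → 0 H
  atom 7: O, bond orders sum to 2 (valence 2) → 0 H
  atom 8: C, bond orders sum to 2 (valence 4) → 2 H
  atom 9: C, bond orders sum to 2 (valence 4) → 2 H
  atom 10: C, bond orders sum to 3 (valence 4) → 1 H
  atom 11: C, bond orders sum to 4 (valence 4) → 0 H
  atom 12: O, bond orders sum to 2 (valence 2) → 0 H
  atom 13: N, bond orders sum to 1 (valence 3) → 2 H
  atom 14: C, bond orders sum to 3 (valence 4) → 1 H
  atom 15: C, bond orders sum to 3 (valence 4) → 1 H
  atom 16: C, bond orders sum to 1 (valence 4) → 3 H
  atom 17: N, bond orders sum to 1 (valence 3) → 2 H
  atom 18: C, bond orders sum to 4 (valence 4) → 0 H
  atom 19: O, bond orders sum to 1 (valence 2) → 1 H
  atom 20: O, bond orders sum to 2 (valence 2) → 0 H
Totals → C:12, H:20, N:2, O:6.

C12H20N2O6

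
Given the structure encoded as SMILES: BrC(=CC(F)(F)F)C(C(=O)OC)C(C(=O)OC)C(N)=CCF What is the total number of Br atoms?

Scan the SMILES for Br atoms (remember two-letter symbols like Cl and Br are single atoms).
Bromine count: 1.

1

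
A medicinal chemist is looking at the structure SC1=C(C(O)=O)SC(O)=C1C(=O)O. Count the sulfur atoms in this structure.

2

Scan the SMILES for S atoms (remember two-letter symbols like Cl and Br are single atoms).
Sulfur count: 2.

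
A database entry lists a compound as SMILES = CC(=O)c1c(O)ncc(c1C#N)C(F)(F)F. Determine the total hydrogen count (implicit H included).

5

Walk through each heavy atom and fill implicit hydrogens from standard valence (C 4, N 3, O 2, S 2, halogen 1); for lowercase aromatic atoms, an aromatic c carries 1 H when it has two neighbours and 0 H with three, and aromatic n carries 0 H:
  atom 1: C, bond orders sum to 1 (valence 4) → 3 H
  atom 2: C, bond orders sum to 4 (valence 4) → 0 H
  atom 3: O, bond orders sum to 2 (valence 2) → 0 H
  atom 4: aromatic c, 3 neighbours → 0 H
  atom 5: aromatic c, 3 neighbours → 0 H
  atom 6: O, bond orders sum to 1 (valence 2) → 1 H
  atom 7: aromatic n, 2 neighbours → 0 H
  atom 8: aromatic c, 2 neighbours → 1 H
  atom 9: aromatic c, 3 neighbours → 0 H
  atom 10: aromatic c, 3 neighbours → 0 H
  atom 11: C, bond orders sum to 4 (valence 4) → 0 H
  atom 12: N, bond orders sum to 3 (valence 3) → 0 H
  atom 13: C, bond orders sum to 4 (valence 4) → 0 H
  atom 14: F (halogen, monovalent) → 0 H
  atom 15: F (halogen, monovalent) → 0 H
  atom 16: F (halogen, monovalent) → 0 H
Total hydrogens: 5.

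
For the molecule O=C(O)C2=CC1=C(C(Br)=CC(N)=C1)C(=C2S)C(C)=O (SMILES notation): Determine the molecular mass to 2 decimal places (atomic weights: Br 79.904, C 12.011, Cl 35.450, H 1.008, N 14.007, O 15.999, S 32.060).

First, the molecular formula is C13H10BrNO3S (counting implicit H from valence).
  Br: 1 × 79.904 = 79.904
  C: 13 × 12.011 = 156.143
  H: 10 × 1.008 = 10.080
  N: 1 × 14.007 = 14.007
  O: 3 × 15.999 = 47.997
  S: 1 × 32.060 = 32.060
Sum: 1×79.904 + 13×12.011 + 10×1.008 + 1×14.007 + 3×15.999 + 1×32.060 = 340.191 → 340.19 g/mol.

340.19 g/mol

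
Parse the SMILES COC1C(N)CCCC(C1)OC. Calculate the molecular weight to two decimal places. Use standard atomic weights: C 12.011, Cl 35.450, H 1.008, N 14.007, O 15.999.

First, the molecular formula is C9H19NO2 (counting implicit H from valence).
  C: 9 × 12.011 = 108.099
  H: 19 × 1.008 = 19.152
  N: 1 × 14.007 = 14.007
  O: 2 × 15.999 = 31.998
Sum: 9×12.011 + 19×1.008 + 1×14.007 + 2×15.999 = 173.256 → 173.26 g/mol.

173.26 g/mol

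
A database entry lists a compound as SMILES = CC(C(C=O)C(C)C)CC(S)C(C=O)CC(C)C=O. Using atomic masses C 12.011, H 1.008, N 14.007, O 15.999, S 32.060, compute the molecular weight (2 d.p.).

286.43 g/mol

First, the molecular formula is C15H26O3S (counting implicit H from valence).
  C: 15 × 12.011 = 180.165
  H: 26 × 1.008 = 26.208
  O: 3 × 15.999 = 47.997
  S: 1 × 32.060 = 32.060
Sum: 15×12.011 + 26×1.008 + 3×15.999 + 1×32.060 = 286.430 → 286.43 g/mol.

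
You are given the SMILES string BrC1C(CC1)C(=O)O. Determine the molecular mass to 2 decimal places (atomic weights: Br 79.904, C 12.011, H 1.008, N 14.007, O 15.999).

First, the molecular formula is C5H7BrO2 (counting implicit H from valence).
  Br: 1 × 79.904 = 79.904
  C: 5 × 12.011 = 60.055
  H: 7 × 1.008 = 7.056
  O: 2 × 15.999 = 31.998
Sum: 1×79.904 + 5×12.011 + 7×1.008 + 2×15.999 = 179.013 → 179.01 g/mol.

179.01 g/mol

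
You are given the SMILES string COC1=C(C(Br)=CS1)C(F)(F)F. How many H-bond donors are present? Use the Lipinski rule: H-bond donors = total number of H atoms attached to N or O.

Donors: find every N or O and count the H atoms it carries.
  atom 2 (O): bond orders sum to 2 → 0 H
Lipinski HBD = 0.

0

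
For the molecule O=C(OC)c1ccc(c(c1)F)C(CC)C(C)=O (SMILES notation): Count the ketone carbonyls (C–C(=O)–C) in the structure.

1

The ketone motif appears at heavy-atom position 15 in the SMILES.
Other groups present: 1 ester.
Ketone count: 1.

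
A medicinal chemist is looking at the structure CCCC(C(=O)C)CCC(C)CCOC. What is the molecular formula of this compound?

C13H26O2

Walk through each heavy atom and fill implicit hydrogens from standard valence (C 4, N 3, O 2, S 2, halogen 1):
  atom 1: C, bond orders sum to 1 (valence 4) → 3 H
  atom 2: C, bond orders sum to 2 (valence 4) → 2 H
  atom 3: C, bond orders sum to 2 (valence 4) → 2 H
  atom 4: C, bond orders sum to 3 (valence 4) → 1 H
  atom 5: C, bond orders sum to 4 (valence 4) → 0 H
  atom 6: O, bond orders sum to 2 (valence 2) → 0 H
  atom 7: C, bond orders sum to 1 (valence 4) → 3 H
  atom 8: C, bond orders sum to 2 (valence 4) → 2 H
  atom 9: C, bond orders sum to 2 (valence 4) → 2 H
  atom 10: C, bond orders sum to 3 (valence 4) → 1 H
  atom 11: C, bond orders sum to 1 (valence 4) → 3 H
  atom 12: C, bond orders sum to 2 (valence 4) → 2 H
  atom 13: C, bond orders sum to 2 (valence 4) → 2 H
  atom 14: O, bond orders sum to 2 (valence 2) → 0 H
  atom 15: C, bond orders sum to 1 (valence 4) → 3 H
Totals → C:13, H:26, O:2.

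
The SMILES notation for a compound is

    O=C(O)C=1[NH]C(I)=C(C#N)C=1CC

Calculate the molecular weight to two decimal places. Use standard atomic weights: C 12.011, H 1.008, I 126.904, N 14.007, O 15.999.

First, the molecular formula is C8H7IN2O2 (counting implicit H from valence).
  C: 8 × 12.011 = 96.088
  H: 7 × 1.008 = 7.056
  I: 1 × 126.904 = 126.904
  N: 2 × 14.007 = 28.014
  O: 2 × 15.999 = 31.998
Sum: 8×12.011 + 7×1.008 + 1×126.904 + 2×14.007 + 2×15.999 = 290.060 → 290.06 g/mol.

290.06 g/mol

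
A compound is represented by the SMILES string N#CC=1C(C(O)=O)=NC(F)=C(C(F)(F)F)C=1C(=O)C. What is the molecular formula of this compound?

Walk through each heavy atom and fill implicit hydrogens from standard valence (C 4, N 3, O 2, S 2, halogen 1):
  atom 1: N, bond orders sum to 3 (valence 3) → 0 H
  atom 2: C, bond orders sum to 4 (valence 4) → 0 H
  atom 3: C, bond orders sum to 4 (valence 4) → 0 H
  atom 4: C, bond orders sum to 4 (valence 4) → 0 H
  atom 5: C, bond orders sum to 4 (valence 4) → 0 H
  atom 6: O, bond orders sum to 1 (valence 2) → 1 H
  atom 7: O, bond orders sum to 2 (valence 2) → 0 H
  atom 8: N, bond orders sum to 3 (valence 3) → 0 H
  atom 9: C, bond orders sum to 4 (valence 4) → 0 H
  atom 10: F (halogen, monovalent) → 0 H
  atom 11: C, bond orders sum to 4 (valence 4) → 0 H
  atom 12: C, bond orders sum to 4 (valence 4) → 0 H
  atom 13: F (halogen, monovalent) → 0 H
  atom 14: F (halogen, monovalent) → 0 H
  atom 15: F (halogen, monovalent) → 0 H
  atom 16: C, bond orders sum to 4 (valence 4) → 0 H
  atom 17: C, bond orders sum to 4 (valence 4) → 0 H
  atom 18: O, bond orders sum to 2 (valence 2) → 0 H
  atom 19: C, bond orders sum to 1 (valence 4) → 3 H
Totals → C:10, H:4, F:4, N:2, O:3.
In Hill order: C10H4F4N2O3.

C10H4F4N2O3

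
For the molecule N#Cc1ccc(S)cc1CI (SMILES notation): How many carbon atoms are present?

Count every carbon token in the SMILES (each C, including those in ring-closure positions and inside branches).
Carbon count: 8.

8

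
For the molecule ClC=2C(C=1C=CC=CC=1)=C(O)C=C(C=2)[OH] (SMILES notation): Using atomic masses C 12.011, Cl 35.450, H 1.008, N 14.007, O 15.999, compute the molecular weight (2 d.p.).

First, the molecular formula is C12H9ClO2 (counting implicit H from valence).
  C: 12 × 12.011 = 144.132
  Cl: 1 × 35.450 = 35.450
  H: 9 × 1.008 = 9.072
  O: 2 × 15.999 = 31.998
Sum: 12×12.011 + 1×35.450 + 9×1.008 + 2×15.999 = 220.652 → 220.65 g/mol.

220.65 g/mol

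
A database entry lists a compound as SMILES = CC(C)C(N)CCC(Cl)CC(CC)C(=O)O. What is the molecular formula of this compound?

Walk through each heavy atom and fill implicit hydrogens from standard valence (C 4, N 3, O 2, S 2, halogen 1):
  atom 1: C, bond orders sum to 1 (valence 4) → 3 H
  atom 2: C, bond orders sum to 3 (valence 4) → 1 H
  atom 3: C, bond orders sum to 1 (valence 4) → 3 H
  atom 4: C, bond orders sum to 3 (valence 4) → 1 H
  atom 5: N, bond orders sum to 1 (valence 3) → 2 H
  atom 6: C, bond orders sum to 2 (valence 4) → 2 H
  atom 7: C, bond orders sum to 2 (valence 4) → 2 H
  atom 8: C, bond orders sum to 3 (valence 4) → 1 H
  atom 9: Cl (halogen, monovalent) → 0 H
  atom 10: C, bond orders sum to 2 (valence 4) → 2 H
  atom 11: C, bond orders sum to 3 (valence 4) → 1 H
  atom 12: C, bond orders sum to 2 (valence 4) → 2 H
  atom 13: C, bond orders sum to 1 (valence 4) → 3 H
  atom 14: C, bond orders sum to 4 (valence 4) → 0 H
  atom 15: O, bond orders sum to 2 (valence 2) → 0 H
  atom 16: O, bond orders sum to 1 (valence 2) → 1 H
Totals → C:12, H:24, Cl:1, N:1, O:2.
In Hill order: C12H24ClNO2.

C12H24ClNO2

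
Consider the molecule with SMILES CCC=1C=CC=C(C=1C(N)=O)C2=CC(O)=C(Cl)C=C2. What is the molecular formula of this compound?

C15H14ClNO2

Walk through each heavy atom and fill implicit hydrogens from standard valence (C 4, N 3, O 2, S 2, halogen 1):
  atom 1: C, bond orders sum to 1 (valence 4) → 3 H
  atom 2: C, bond orders sum to 2 (valence 4) → 2 H
  atom 3: C, bond orders sum to 4 (valence 4) → 0 H
  atom 4: C, bond orders sum to 3 (valence 4) → 1 H
  atom 5: C, bond orders sum to 3 (valence 4) → 1 H
  atom 6: C, bond orders sum to 3 (valence 4) → 1 H
  atom 7: C, bond orders sum to 4 (valence 4) → 0 H
  atom 8: C, bond orders sum to 4 (valence 4) → 0 H
  atom 9: C, bond orders sum to 4 (valence 4) → 0 H
  atom 10: N, bond orders sum to 1 (valence 3) → 2 H
  atom 11: O, bond orders sum to 2 (valence 2) → 0 H
  atom 12: C, bond orders sum to 4 (valence 4) → 0 H
  atom 13: C, bond orders sum to 3 (valence 4) → 1 H
  atom 14: C, bond orders sum to 4 (valence 4) → 0 H
  atom 15: O, bond orders sum to 1 (valence 2) → 1 H
  atom 16: C, bond orders sum to 4 (valence 4) → 0 H
  atom 17: Cl (halogen, monovalent) → 0 H
  atom 18: C, bond orders sum to 3 (valence 4) → 1 H
  atom 19: C, bond orders sum to 3 (valence 4) → 1 H
Totals → C:15, H:14, Cl:1, N:1, O:2.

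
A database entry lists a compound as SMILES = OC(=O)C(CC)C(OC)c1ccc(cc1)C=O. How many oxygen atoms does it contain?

4

Scan the SMILES for O atoms (remember two-letter symbols like Cl and Br are single atoms).
Oxygen count: 4.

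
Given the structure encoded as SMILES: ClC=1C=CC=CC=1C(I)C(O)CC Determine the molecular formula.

Walk through each heavy atom and fill implicit hydrogens from standard valence (C 4, N 3, O 2, S 2, halogen 1):
  atom 1: Cl (halogen, monovalent) → 0 H
  atom 2: C, bond orders sum to 4 (valence 4) → 0 H
  atom 3: C, bond orders sum to 3 (valence 4) → 1 H
  atom 4: C, bond orders sum to 3 (valence 4) → 1 H
  atom 5: C, bond orders sum to 3 (valence 4) → 1 H
  atom 6: C, bond orders sum to 3 (valence 4) → 1 H
  atom 7: C, bond orders sum to 4 (valence 4) → 0 H
  atom 8: C, bond orders sum to 3 (valence 4) → 1 H
  atom 9: I (halogen, monovalent) → 0 H
  atom 10: C, bond orders sum to 3 (valence 4) → 1 H
  atom 11: O, bond orders sum to 1 (valence 2) → 1 H
  atom 12: C, bond orders sum to 2 (valence 4) → 2 H
  atom 13: C, bond orders sum to 1 (valence 4) → 3 H
Totals → C:10, H:12, Cl:1, I:1, O:1.
In Hill order: C10H12ClIO.

C10H12ClIO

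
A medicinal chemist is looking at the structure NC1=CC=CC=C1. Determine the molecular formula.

C6H7N

Walk through each heavy atom and fill implicit hydrogens from standard valence (C 4, N 3, O 2, S 2, halogen 1):
  atom 1: N, bond orders sum to 1 (valence 3) → 2 H
  atom 2: C, bond orders sum to 4 (valence 4) → 0 H
  atom 3: C, bond orders sum to 3 (valence 4) → 1 H
  atom 4: C, bond orders sum to 3 (valence 4) → 1 H
  atom 5: C, bond orders sum to 3 (valence 4) → 1 H
  atom 6: C, bond orders sum to 3 (valence 4) → 1 H
  atom 7: C, bond orders sum to 3 (valence 4) → 1 H
Totals → C:6, H:7, N:1.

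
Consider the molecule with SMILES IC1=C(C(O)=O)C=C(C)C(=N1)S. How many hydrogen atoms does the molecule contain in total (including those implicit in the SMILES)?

Walk through each heavy atom and fill implicit hydrogens from standard valence (C 4, N 3, O 2, S 2, halogen 1):
  atom 1: I (halogen, monovalent) → 0 H
  atom 2: C, bond orders sum to 4 (valence 4) → 0 H
  atom 3: C, bond orders sum to 4 (valence 4) → 0 H
  atom 4: C, bond orders sum to 4 (valence 4) → 0 H
  atom 5: O, bond orders sum to 1 (valence 2) → 1 H
  atom 6: O, bond orders sum to 2 (valence 2) → 0 H
  atom 7: C, bond orders sum to 3 (valence 4) → 1 H
  atom 8: C, bond orders sum to 4 (valence 4) → 0 H
  atom 9: C, bond orders sum to 1 (valence 4) → 3 H
  atom 10: C, bond orders sum to 4 (valence 4) → 0 H
  atom 11: N, bond orders sum to 3 (valence 3) → 0 H
  atom 12: S, bond orders sum to 1 (valence 2) → 1 H
Total hydrogens: 6.

6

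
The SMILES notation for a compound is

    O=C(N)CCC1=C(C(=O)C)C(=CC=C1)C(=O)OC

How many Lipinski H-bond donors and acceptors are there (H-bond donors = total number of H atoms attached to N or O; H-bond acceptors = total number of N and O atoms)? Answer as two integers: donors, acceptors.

Donors: find every N or O and count the H atoms it carries.
  atom 1 (O): bond orders sum to 2 → 0 H
  atom 3 (N): bond orders sum to 1 → 2 H
  atom 9 (O): bond orders sum to 2 → 0 H
  atom 16 (O): bond orders sum to 2 → 0 H
  atom 17 (O): bond orders sum to 2 → 0 H
Lipinski HBD = 2.
Acceptors: N atoms = 1, O atoms = 4 → HBA = 5.

2, 5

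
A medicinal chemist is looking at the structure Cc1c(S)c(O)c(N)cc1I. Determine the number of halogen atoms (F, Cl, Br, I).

Halogen atoms appear at heavy-atom position 11 (1×I).
Other groups present: 1 hydroxyl, 1 primary amine, 1 thiol.
Halogen count: 1.

1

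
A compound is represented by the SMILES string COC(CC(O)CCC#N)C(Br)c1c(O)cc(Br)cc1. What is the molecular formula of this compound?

C14H17Br2NO3

Walk through each heavy atom and fill implicit hydrogens from standard valence (C 4, N 3, O 2, S 2, halogen 1); for lowercase aromatic atoms, an aromatic c carries 1 H when it has two neighbours and 0 H with three, and aromatic n carries 0 H:
  atom 1: C, bond orders sum to 1 (valence 4) → 3 H
  atom 2: O, bond orders sum to 2 (valence 2) → 0 H
  atom 3: C, bond orders sum to 3 (valence 4) → 1 H
  atom 4: C, bond orders sum to 2 (valence 4) → 2 H
  atom 5: C, bond orders sum to 3 (valence 4) → 1 H
  atom 6: O, bond orders sum to 1 (valence 2) → 1 H
  atom 7: C, bond orders sum to 2 (valence 4) → 2 H
  atom 8: C, bond orders sum to 2 (valence 4) → 2 H
  atom 9: C, bond orders sum to 4 (valence 4) → 0 H
  atom 10: N, bond orders sum to 3 (valence 3) → 0 H
  atom 11: C, bond orders sum to 3 (valence 4) → 1 H
  atom 12: Br (halogen, monovalent) → 0 H
  atom 13: aromatic c, 3 neighbours → 0 H
  atom 14: aromatic c, 3 neighbours → 0 H
  atom 15: O, bond orders sum to 1 (valence 2) → 1 H
  atom 16: aromatic c, 2 neighbours → 1 H
  atom 17: aromatic c, 3 neighbours → 0 H
  atom 18: Br (halogen, monovalent) → 0 H
  atom 19: aromatic c, 2 neighbours → 1 H
  atom 20: aromatic c, 2 neighbours → 1 H
Totals → C:14, H:17, Br:2, N:1, O:3.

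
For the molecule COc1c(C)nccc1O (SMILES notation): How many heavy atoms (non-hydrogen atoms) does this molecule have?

Every atom symbol written in the SMILES (organic subset) is one heavy atom; implicit H are not written.
Heavy atoms by element → C:7, N:1, O:2.
Total: 10.

10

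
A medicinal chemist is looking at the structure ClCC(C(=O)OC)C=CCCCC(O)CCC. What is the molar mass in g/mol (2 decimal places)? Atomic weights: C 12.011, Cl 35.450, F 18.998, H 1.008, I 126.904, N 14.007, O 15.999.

First, the molecular formula is C13H23ClO3 (counting implicit H from valence).
  C: 13 × 12.011 = 156.143
  Cl: 1 × 35.450 = 35.450
  H: 23 × 1.008 = 23.184
  O: 3 × 15.999 = 47.997
Sum: 13×12.011 + 1×35.450 + 23×1.008 + 3×15.999 = 262.774 → 262.77 g/mol.

262.77 g/mol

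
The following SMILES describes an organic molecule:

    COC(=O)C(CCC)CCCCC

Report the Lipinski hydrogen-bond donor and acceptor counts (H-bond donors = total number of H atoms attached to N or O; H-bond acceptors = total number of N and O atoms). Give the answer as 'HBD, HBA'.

Donors: find every N or O and count the H atoms it carries.
  atom 2 (O): bond orders sum to 2 → 0 H
  atom 4 (O): bond orders sum to 2 → 0 H
Lipinski HBD = 0.
Acceptors: N atoms = 0, O atoms = 2 → HBA = 2.

0, 2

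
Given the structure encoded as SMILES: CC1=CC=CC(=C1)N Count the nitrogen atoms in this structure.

Scan the SMILES for N atoms (remember two-letter symbols like Cl and Br are single atoms).
Nitrogen count: 1.

1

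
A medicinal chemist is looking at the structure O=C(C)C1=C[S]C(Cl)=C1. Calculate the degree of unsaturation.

Degree of unsaturation = (number of rings) + (number of π bonds).
Ring closures in the SMILES: 1.
π bonds: 3 double bonds (each 1 DoU) → 3 DoU from unsaturation.
Total DoU = 1 + 3 = 4.

4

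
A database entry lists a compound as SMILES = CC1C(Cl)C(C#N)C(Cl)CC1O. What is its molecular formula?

C8H11Cl2NO

Walk through each heavy atom and fill implicit hydrogens from standard valence (C 4, N 3, O 2, S 2, halogen 1):
  atom 1: C, bond orders sum to 1 (valence 4) → 3 H
  atom 2: C, bond orders sum to 3 (valence 4) → 1 H
  atom 3: C, bond orders sum to 3 (valence 4) → 1 H
  atom 4: Cl (halogen, monovalent) → 0 H
  atom 5: C, bond orders sum to 3 (valence 4) → 1 H
  atom 6: C, bond orders sum to 4 (valence 4) → 0 H
  atom 7: N, bond orders sum to 3 (valence 3) → 0 H
  atom 8: C, bond orders sum to 3 (valence 4) → 1 H
  atom 9: Cl (halogen, monovalent) → 0 H
  atom 10: C, bond orders sum to 2 (valence 4) → 2 H
  atom 11: C, bond orders sum to 3 (valence 4) → 1 H
  atom 12: O, bond orders sum to 1 (valence 2) → 1 H
Totals → C:8, H:11, Cl:2, N:1, O:1.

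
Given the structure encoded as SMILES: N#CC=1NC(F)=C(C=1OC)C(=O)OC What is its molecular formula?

Walk through each heavy atom and fill implicit hydrogens from standard valence (C 4, N 3, O 2, S 2, halogen 1):
  atom 1: N, bond orders sum to 3 (valence 3) → 0 H
  atom 2: C, bond orders sum to 4 (valence 4) → 0 H
  atom 3: C, bond orders sum to 4 (valence 4) → 0 H
  atom 4: N, bond orders sum to 2 (valence 3) → 1 H
  atom 5: C, bond orders sum to 4 (valence 4) → 0 H
  atom 6: F (halogen, monovalent) → 0 H
  atom 7: C, bond orders sum to 4 (valence 4) → 0 H
  atom 8: C, bond orders sum to 4 (valence 4) → 0 H
  atom 9: O, bond orders sum to 2 (valence 2) → 0 H
  atom 10: C, bond orders sum to 1 (valence 4) → 3 H
  atom 11: C, bond orders sum to 4 (valence 4) → 0 H
  atom 12: O, bond orders sum to 2 (valence 2) → 0 H
  atom 13: O, bond orders sum to 2 (valence 2) → 0 H
  atom 14: C, bond orders sum to 1 (valence 4) → 3 H
Totals → C:8, H:7, F:1, N:2, O:3.

C8H7FN2O3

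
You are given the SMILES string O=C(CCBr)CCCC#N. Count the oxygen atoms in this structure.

Scan the SMILES for O atoms (remember two-letter symbols like Cl and Br are single atoms).
Oxygen count: 1.

1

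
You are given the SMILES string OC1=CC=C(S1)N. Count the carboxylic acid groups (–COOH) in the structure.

Scan the SMILES for the carboxylic acid motif — none present.
Groups that are present: 1 hydroxyl, 1 primary amine.

0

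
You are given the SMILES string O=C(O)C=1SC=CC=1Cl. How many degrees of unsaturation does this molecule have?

Degree of unsaturation = (number of rings) + (number of π bonds).
Ring closures in the SMILES: 1.
π bonds: 3 double bonds (each 1 DoU) → 3 DoU from unsaturation.
Total DoU = 1 + 3 = 4.

4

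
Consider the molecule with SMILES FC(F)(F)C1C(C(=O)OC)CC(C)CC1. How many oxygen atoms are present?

Scan the SMILES for O atoms (remember two-letter symbols like Cl and Br are single atoms).
Oxygen count: 2.

2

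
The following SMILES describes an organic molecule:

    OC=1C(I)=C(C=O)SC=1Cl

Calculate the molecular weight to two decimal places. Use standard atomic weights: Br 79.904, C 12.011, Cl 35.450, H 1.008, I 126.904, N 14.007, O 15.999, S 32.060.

288.48 g/mol

First, the molecular formula is C5H2ClIO2S (counting implicit H from valence).
  C: 5 × 12.011 = 60.055
  Cl: 1 × 35.450 = 35.450
  H: 2 × 1.008 = 2.016
  I: 1 × 126.904 = 126.904
  O: 2 × 15.999 = 31.998
  S: 1 × 32.060 = 32.060
Sum: 5×12.011 + 1×35.450 + 2×1.008 + 1×126.904 + 2×15.999 + 1×32.060 = 288.483 → 288.48 g/mol.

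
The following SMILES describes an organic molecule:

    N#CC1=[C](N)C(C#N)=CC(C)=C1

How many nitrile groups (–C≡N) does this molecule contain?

2

The nitrile motif appears at heavy-atom positions 2, 7 in the SMILES.
Other groups present: 1 primary amine.
Nitrile count: 2.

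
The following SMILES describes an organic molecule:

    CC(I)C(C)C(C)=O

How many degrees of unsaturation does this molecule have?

1

Molecular formula: C6H11IO.
DoU = (2C + 2 + N − H − X) / 2, where X is the halogen count and O/S are ignored.
    = (2·6 + 2 + 0 − 11 − 1) / 2 = 2 / 2 = 1.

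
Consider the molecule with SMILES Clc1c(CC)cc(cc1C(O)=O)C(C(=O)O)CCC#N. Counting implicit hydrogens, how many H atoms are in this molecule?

Walk through each heavy atom and fill implicit hydrogens from standard valence (C 4, N 3, O 2, S 2, halogen 1); for lowercase aromatic atoms, an aromatic c carries 1 H when it has two neighbours and 0 H with three, and aromatic n carries 0 H:
  atom 1: Cl (halogen, monovalent) → 0 H
  atom 2: aromatic c, 3 neighbours → 0 H
  atom 3: aromatic c, 3 neighbours → 0 H
  atom 4: C, bond orders sum to 2 (valence 4) → 2 H
  atom 5: C, bond orders sum to 1 (valence 4) → 3 H
  atom 6: aromatic c, 2 neighbours → 1 H
  atom 7: aromatic c, 3 neighbours → 0 H
  atom 8: aromatic c, 2 neighbours → 1 H
  atom 9: aromatic c, 3 neighbours → 0 H
  atom 10: C, bond orders sum to 4 (valence 4) → 0 H
  atom 11: O, bond orders sum to 1 (valence 2) → 1 H
  atom 12: O, bond orders sum to 2 (valence 2) → 0 H
  atom 13: C, bond orders sum to 3 (valence 4) → 1 H
  atom 14: C, bond orders sum to 4 (valence 4) → 0 H
  atom 15: O, bond orders sum to 2 (valence 2) → 0 H
  atom 16: O, bond orders sum to 1 (valence 2) → 1 H
  atom 17: C, bond orders sum to 2 (valence 4) → 2 H
  atom 18: C, bond orders sum to 2 (valence 4) → 2 H
  atom 19: C, bond orders sum to 4 (valence 4) → 0 H
  atom 20: N, bond orders sum to 3 (valence 3) → 0 H
Total hydrogens: 14.

14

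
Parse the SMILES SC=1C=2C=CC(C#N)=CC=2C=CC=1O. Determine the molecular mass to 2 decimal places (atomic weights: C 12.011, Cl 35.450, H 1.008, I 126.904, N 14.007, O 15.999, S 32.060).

201.24 g/mol

First, the molecular formula is C11H7NOS (counting implicit H from valence).
  C: 11 × 12.011 = 132.121
  H: 7 × 1.008 = 7.056
  N: 1 × 14.007 = 14.007
  O: 1 × 15.999 = 15.999
  S: 1 × 32.060 = 32.060
Sum: 11×12.011 + 7×1.008 + 1×14.007 + 1×15.999 + 1×32.060 = 201.243 → 201.24 g/mol.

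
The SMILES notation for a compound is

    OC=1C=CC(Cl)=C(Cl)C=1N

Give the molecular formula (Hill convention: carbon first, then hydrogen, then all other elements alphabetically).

Walk through each heavy atom and fill implicit hydrogens from standard valence (C 4, N 3, O 2, S 2, halogen 1):
  atom 1: O, bond orders sum to 1 (valence 2) → 1 H
  atom 2: C, bond orders sum to 4 (valence 4) → 0 H
  atom 3: C, bond orders sum to 3 (valence 4) → 1 H
  atom 4: C, bond orders sum to 3 (valence 4) → 1 H
  atom 5: C, bond orders sum to 4 (valence 4) → 0 H
  atom 6: Cl (halogen, monovalent) → 0 H
  atom 7: C, bond orders sum to 4 (valence 4) → 0 H
  atom 8: Cl (halogen, monovalent) → 0 H
  atom 9: C, bond orders sum to 4 (valence 4) → 0 H
  atom 10: N, bond orders sum to 1 (valence 3) → 2 H
Totals → C:6, H:5, Cl:2, N:1, O:1.
In Hill order: C6H5Cl2NO.

C6H5Cl2NO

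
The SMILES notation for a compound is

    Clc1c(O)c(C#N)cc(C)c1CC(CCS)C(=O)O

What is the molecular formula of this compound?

C13H14ClNO3S

Walk through each heavy atom and fill implicit hydrogens from standard valence (C 4, N 3, O 2, S 2, halogen 1); for lowercase aromatic atoms, an aromatic c carries 1 H when it has two neighbours and 0 H with three, and aromatic n carries 0 H:
  atom 1: Cl (halogen, monovalent) → 0 H
  atom 2: aromatic c, 3 neighbours → 0 H
  atom 3: aromatic c, 3 neighbours → 0 H
  atom 4: O, bond orders sum to 1 (valence 2) → 1 H
  atom 5: aromatic c, 3 neighbours → 0 H
  atom 6: C, bond orders sum to 4 (valence 4) → 0 H
  atom 7: N, bond orders sum to 3 (valence 3) → 0 H
  atom 8: aromatic c, 2 neighbours → 1 H
  atom 9: aromatic c, 3 neighbours → 0 H
  atom 10: C, bond orders sum to 1 (valence 4) → 3 H
  atom 11: aromatic c, 3 neighbours → 0 H
  atom 12: C, bond orders sum to 2 (valence 4) → 2 H
  atom 13: C, bond orders sum to 3 (valence 4) → 1 H
  atom 14: C, bond orders sum to 2 (valence 4) → 2 H
  atom 15: C, bond orders sum to 2 (valence 4) → 2 H
  atom 16: S, bond orders sum to 1 (valence 2) → 1 H
  atom 17: C, bond orders sum to 4 (valence 4) → 0 H
  atom 18: O, bond orders sum to 2 (valence 2) → 0 H
  atom 19: O, bond orders sum to 1 (valence 2) → 1 H
Totals → C:13, H:14, Cl:1, N:1, O:3, S:1.
In Hill order: C13H14ClNO3S.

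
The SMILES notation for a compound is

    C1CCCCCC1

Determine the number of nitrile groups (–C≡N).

Scan the SMILES for the nitrile motif — none present.

0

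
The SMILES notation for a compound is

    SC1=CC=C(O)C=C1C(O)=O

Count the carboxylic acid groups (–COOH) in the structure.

1

The carboxylic acid motif appears at heavy-atom position 9 in the SMILES.
Other groups present: 1 hydroxyl, 1 thiol.
Carboxylic acid count: 1.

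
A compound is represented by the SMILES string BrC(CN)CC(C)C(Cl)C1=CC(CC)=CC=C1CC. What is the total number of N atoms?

Scan the SMILES for N atoms (remember two-letter symbols like Cl and Br are single atoms).
Nitrogen count: 1.

1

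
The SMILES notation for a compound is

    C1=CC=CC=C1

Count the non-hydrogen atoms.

Every atom symbol written in the SMILES (organic subset) is one heavy atom; implicit H are not written.
Heavy atoms by element → C:6.
Total: 6.

6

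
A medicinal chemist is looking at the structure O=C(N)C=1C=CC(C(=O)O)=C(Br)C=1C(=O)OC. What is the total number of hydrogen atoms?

Walk through each heavy atom and fill implicit hydrogens from standard valence (C 4, N 3, O 2, S 2, halogen 1):
  atom 1: O, bond orders sum to 2 (valence 2) → 0 H
  atom 2: C, bond orders sum to 4 (valence 4) → 0 H
  atom 3: N, bond orders sum to 1 (valence 3) → 2 H
  atom 4: C, bond orders sum to 4 (valence 4) → 0 H
  atom 5: C, bond orders sum to 3 (valence 4) → 1 H
  atom 6: C, bond orders sum to 3 (valence 4) → 1 H
  atom 7: C, bond orders sum to 4 (valence 4) → 0 H
  atom 8: C, bond orders sum to 4 (valence 4) → 0 H
  atom 9: O, bond orders sum to 2 (valence 2) → 0 H
  atom 10: O, bond orders sum to 1 (valence 2) → 1 H
  atom 11: C, bond orders sum to 4 (valence 4) → 0 H
  atom 12: Br (halogen, monovalent) → 0 H
  atom 13: C, bond orders sum to 4 (valence 4) → 0 H
  atom 14: C, bond orders sum to 4 (valence 4) → 0 H
  atom 15: O, bond orders sum to 2 (valence 2) → 0 H
  atom 16: O, bond orders sum to 2 (valence 2) → 0 H
  atom 17: C, bond orders sum to 1 (valence 4) → 3 H
Total hydrogens: 8.

8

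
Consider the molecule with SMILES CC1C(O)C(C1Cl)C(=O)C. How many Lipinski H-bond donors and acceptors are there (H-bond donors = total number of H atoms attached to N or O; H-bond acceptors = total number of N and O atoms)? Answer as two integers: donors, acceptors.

1, 2

Donors: find every N or O and count the H atoms it carries.
  atom 4 (O): bond orders sum to 1 → 1 H
  atom 9 (O): bond orders sum to 2 → 0 H
Lipinski HBD = 1.
Acceptors: N atoms = 0, O atoms = 2 → HBA = 2.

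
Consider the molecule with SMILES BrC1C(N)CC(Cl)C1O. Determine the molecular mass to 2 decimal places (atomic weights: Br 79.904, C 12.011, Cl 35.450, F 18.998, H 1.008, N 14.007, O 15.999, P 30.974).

214.49 g/mol

First, the molecular formula is C5H9BrClNO (counting implicit H from valence).
  Br: 1 × 79.904 = 79.904
  C: 5 × 12.011 = 60.055
  Cl: 1 × 35.450 = 35.450
  H: 9 × 1.008 = 9.072
  N: 1 × 14.007 = 14.007
  O: 1 × 15.999 = 15.999
Sum: 1×79.904 + 5×12.011 + 1×35.450 + 9×1.008 + 1×14.007 + 1×15.999 = 214.487 → 214.49 g/mol.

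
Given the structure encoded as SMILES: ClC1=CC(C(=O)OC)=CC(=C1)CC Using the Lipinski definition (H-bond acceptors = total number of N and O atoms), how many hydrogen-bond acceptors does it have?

N atoms: 0; O atoms: 2.
Lipinski HBA = 0 + 2 = 2.

2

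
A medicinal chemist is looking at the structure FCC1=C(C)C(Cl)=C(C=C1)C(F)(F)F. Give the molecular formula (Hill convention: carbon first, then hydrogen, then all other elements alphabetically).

C9H7ClF4

Walk through each heavy atom and fill implicit hydrogens from standard valence (C 4, N 3, O 2, S 2, halogen 1):
  atom 1: F (halogen, monovalent) → 0 H
  atom 2: C, bond orders sum to 2 (valence 4) → 2 H
  atom 3: C, bond orders sum to 4 (valence 4) → 0 H
  atom 4: C, bond orders sum to 4 (valence 4) → 0 H
  atom 5: C, bond orders sum to 1 (valence 4) → 3 H
  atom 6: C, bond orders sum to 4 (valence 4) → 0 H
  atom 7: Cl (halogen, monovalent) → 0 H
  atom 8: C, bond orders sum to 4 (valence 4) → 0 H
  atom 9: C, bond orders sum to 3 (valence 4) → 1 H
  atom 10: C, bond orders sum to 3 (valence 4) → 1 H
  atom 11: C, bond orders sum to 4 (valence 4) → 0 H
  atom 12: F (halogen, monovalent) → 0 H
  atom 13: F (halogen, monovalent) → 0 H
  atom 14: F (halogen, monovalent) → 0 H
Totals → C:9, H:7, Cl:1, F:4.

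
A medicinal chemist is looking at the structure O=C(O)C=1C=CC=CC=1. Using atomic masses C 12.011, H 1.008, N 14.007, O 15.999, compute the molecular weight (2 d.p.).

First, the molecular formula is C7H6O2 (counting implicit H from valence).
  C: 7 × 12.011 = 84.077
  H: 6 × 1.008 = 6.048
  O: 2 × 15.999 = 31.998
Sum: 7×12.011 + 6×1.008 + 2×15.999 = 122.123 → 122.12 g/mol.

122.12 g/mol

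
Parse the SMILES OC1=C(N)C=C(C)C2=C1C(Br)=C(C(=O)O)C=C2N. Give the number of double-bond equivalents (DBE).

8

Degree of unsaturation = (number of rings) + (number of π bonds).
Ring closures in the SMILES: 2.
π bonds: 6 double bonds (each 1 DoU) → 6 DoU from unsaturation.
Total DoU = 2 + 6 = 8.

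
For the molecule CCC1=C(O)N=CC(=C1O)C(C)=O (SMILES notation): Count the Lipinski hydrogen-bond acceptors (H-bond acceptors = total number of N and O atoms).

N atoms: 1; O atoms: 3.
Lipinski HBA = 1 + 3 = 4.

4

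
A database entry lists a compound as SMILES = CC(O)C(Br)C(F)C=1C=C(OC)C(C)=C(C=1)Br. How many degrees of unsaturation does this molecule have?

4

Degree of unsaturation = (number of rings) + (number of π bonds).
Ring closures in the SMILES: 1.
π bonds: 3 double bonds (each 1 DoU) → 3 DoU from unsaturation.
Total DoU = 1 + 3 = 4.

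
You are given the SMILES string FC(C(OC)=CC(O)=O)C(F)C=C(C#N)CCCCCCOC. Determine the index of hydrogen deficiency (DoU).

Molecular formula: C16H23F2NO4.
DoU = (2C + 2 + N − H − X) / 2, where X is the halogen count and O/S are ignored.
    = (2·16 + 2 + 1 − 23 − 2) / 2 = 10 / 2 = 5.

5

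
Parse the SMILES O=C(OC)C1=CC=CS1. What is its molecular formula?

C6H6O2S

Walk through each heavy atom and fill implicit hydrogens from standard valence (C 4, N 3, O 2, S 2, halogen 1):
  atom 1: O, bond orders sum to 2 (valence 2) → 0 H
  atom 2: C, bond orders sum to 4 (valence 4) → 0 H
  atom 3: O, bond orders sum to 2 (valence 2) → 0 H
  atom 4: C, bond orders sum to 1 (valence 4) → 3 H
  atom 5: C, bond orders sum to 4 (valence 4) → 0 H
  atom 6: C, bond orders sum to 3 (valence 4) → 1 H
  atom 7: C, bond orders sum to 3 (valence 4) → 1 H
  atom 8: C, bond orders sum to 3 (valence 4) → 1 H
  atom 9: S, bond orders sum to 2 (valence 2) → 0 H
Totals → C:6, H:6, O:2, S:1.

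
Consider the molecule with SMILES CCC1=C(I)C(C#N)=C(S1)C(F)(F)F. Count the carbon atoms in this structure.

Count every carbon token in the SMILES (each C, including those in ring-closure positions and inside branches).
Carbon count: 8.

8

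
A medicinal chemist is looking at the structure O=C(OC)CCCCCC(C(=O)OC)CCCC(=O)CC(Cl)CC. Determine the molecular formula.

C18H31ClO5

Walk through each heavy atom and fill implicit hydrogens from standard valence (C 4, N 3, O 2, S 2, halogen 1):
  atom 1: O, bond orders sum to 2 (valence 2) → 0 H
  atom 2: C, bond orders sum to 4 (valence 4) → 0 H
  atom 3: O, bond orders sum to 2 (valence 2) → 0 H
  atom 4: C, bond orders sum to 1 (valence 4) → 3 H
  atom 5: C, bond orders sum to 2 (valence 4) → 2 H
  atom 6: C, bond orders sum to 2 (valence 4) → 2 H
  atom 7: C, bond orders sum to 2 (valence 4) → 2 H
  atom 8: C, bond orders sum to 2 (valence 4) → 2 H
  atom 9: C, bond orders sum to 2 (valence 4) → 2 H
  atom 10: C, bond orders sum to 3 (valence 4) → 1 H
  atom 11: C, bond orders sum to 4 (valence 4) → 0 H
  atom 12: O, bond orders sum to 2 (valence 2) → 0 H
  atom 13: O, bond orders sum to 2 (valence 2) → 0 H
  atom 14: C, bond orders sum to 1 (valence 4) → 3 H
  atom 15: C, bond orders sum to 2 (valence 4) → 2 H
  atom 16: C, bond orders sum to 2 (valence 4) → 2 H
  atom 17: C, bond orders sum to 2 (valence 4) → 2 H
  atom 18: C, bond orders sum to 4 (valence 4) → 0 H
  atom 19: O, bond orders sum to 2 (valence 2) → 0 H
  atom 20: C, bond orders sum to 2 (valence 4) → 2 H
  atom 21: C, bond orders sum to 3 (valence 4) → 1 H
  atom 22: Cl (halogen, monovalent) → 0 H
  atom 23: C, bond orders sum to 2 (valence 4) → 2 H
  atom 24: C, bond orders sum to 1 (valence 4) → 3 H
Totals → C:18, H:31, Cl:1, O:5.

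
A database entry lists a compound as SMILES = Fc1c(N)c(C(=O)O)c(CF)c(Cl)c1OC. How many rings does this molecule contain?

In SMILES, each pair of matching ring-closure digits denotes one ring-closing bond; the number of such bonds equals the number of independent rings.
Ring-closure bonds here: 1.

1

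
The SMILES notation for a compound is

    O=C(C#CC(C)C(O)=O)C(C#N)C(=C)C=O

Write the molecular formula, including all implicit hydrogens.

Walk through each heavy atom and fill implicit hydrogens from standard valence (C 4, N 3, O 2, S 2, halogen 1):
  atom 1: O, bond orders sum to 2 (valence 2) → 0 H
  atom 2: C, bond orders sum to 4 (valence 4) → 0 H
  atom 3: C, bond orders sum to 4 (valence 4) → 0 H
  atom 4: C, bond orders sum to 4 (valence 4) → 0 H
  atom 5: C, bond orders sum to 3 (valence 4) → 1 H
  atom 6: C, bond orders sum to 1 (valence 4) → 3 H
  atom 7: C, bond orders sum to 4 (valence 4) → 0 H
  atom 8: O, bond orders sum to 1 (valence 2) → 1 H
  atom 9: O, bond orders sum to 2 (valence 2) → 0 H
  atom 10: C, bond orders sum to 3 (valence 4) → 1 H
  atom 11: C, bond orders sum to 4 (valence 4) → 0 H
  atom 12: N, bond orders sum to 3 (valence 3) → 0 H
  atom 13: C, bond orders sum to 4 (valence 4) → 0 H
  atom 14: C, bond orders sum to 2 (valence 4) → 2 H
  atom 15: C, bond orders sum to 3 (valence 4) → 1 H
  atom 16: O, bond orders sum to 2 (valence 2) → 0 H
Totals → C:11, H:9, N:1, O:4.

C11H9NO4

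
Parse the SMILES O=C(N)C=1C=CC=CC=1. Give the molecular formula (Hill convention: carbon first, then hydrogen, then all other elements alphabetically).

C7H7NO

Walk through each heavy atom and fill implicit hydrogens from standard valence (C 4, N 3, O 2, S 2, halogen 1):
  atom 1: O, bond orders sum to 2 (valence 2) → 0 H
  atom 2: C, bond orders sum to 4 (valence 4) → 0 H
  atom 3: N, bond orders sum to 1 (valence 3) → 2 H
  atom 4: C, bond orders sum to 4 (valence 4) → 0 H
  atom 5: C, bond orders sum to 3 (valence 4) → 1 H
  atom 6: C, bond orders sum to 3 (valence 4) → 1 H
  atom 7: C, bond orders sum to 3 (valence 4) → 1 H
  atom 8: C, bond orders sum to 3 (valence 4) → 1 H
  atom 9: C, bond orders sum to 3 (valence 4) → 1 H
Totals → C:7, H:7, N:1, O:1.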